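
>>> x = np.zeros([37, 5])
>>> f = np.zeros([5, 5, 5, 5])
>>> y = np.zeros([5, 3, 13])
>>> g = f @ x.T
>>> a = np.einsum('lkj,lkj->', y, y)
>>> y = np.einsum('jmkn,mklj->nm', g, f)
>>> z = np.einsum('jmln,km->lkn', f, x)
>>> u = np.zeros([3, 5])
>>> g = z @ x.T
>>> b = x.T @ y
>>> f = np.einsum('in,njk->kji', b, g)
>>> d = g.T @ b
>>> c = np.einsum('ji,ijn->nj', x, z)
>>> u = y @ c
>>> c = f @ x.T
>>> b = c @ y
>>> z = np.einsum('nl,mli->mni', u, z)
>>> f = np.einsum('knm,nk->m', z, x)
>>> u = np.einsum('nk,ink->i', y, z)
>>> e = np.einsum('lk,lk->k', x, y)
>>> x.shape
(37, 5)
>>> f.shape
(5,)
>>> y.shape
(37, 5)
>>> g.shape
(5, 37, 37)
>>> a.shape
()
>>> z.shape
(5, 37, 5)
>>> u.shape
(5,)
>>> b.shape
(37, 37, 5)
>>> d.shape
(37, 37, 5)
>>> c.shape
(37, 37, 37)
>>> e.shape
(5,)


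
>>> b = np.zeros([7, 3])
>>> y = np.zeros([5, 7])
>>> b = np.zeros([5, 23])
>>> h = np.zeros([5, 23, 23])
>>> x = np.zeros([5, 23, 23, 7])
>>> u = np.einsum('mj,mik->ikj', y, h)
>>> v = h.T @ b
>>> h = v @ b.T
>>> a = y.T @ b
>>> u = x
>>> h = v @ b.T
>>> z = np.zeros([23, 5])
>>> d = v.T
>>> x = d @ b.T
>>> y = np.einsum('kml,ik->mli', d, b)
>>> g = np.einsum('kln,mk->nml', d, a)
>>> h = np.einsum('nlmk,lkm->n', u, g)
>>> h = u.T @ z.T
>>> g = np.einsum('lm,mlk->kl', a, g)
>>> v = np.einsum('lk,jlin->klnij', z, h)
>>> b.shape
(5, 23)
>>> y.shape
(23, 23, 5)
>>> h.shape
(7, 23, 23, 23)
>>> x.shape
(23, 23, 5)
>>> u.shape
(5, 23, 23, 7)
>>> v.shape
(5, 23, 23, 23, 7)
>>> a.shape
(7, 23)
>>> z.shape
(23, 5)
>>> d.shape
(23, 23, 23)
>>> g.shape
(23, 7)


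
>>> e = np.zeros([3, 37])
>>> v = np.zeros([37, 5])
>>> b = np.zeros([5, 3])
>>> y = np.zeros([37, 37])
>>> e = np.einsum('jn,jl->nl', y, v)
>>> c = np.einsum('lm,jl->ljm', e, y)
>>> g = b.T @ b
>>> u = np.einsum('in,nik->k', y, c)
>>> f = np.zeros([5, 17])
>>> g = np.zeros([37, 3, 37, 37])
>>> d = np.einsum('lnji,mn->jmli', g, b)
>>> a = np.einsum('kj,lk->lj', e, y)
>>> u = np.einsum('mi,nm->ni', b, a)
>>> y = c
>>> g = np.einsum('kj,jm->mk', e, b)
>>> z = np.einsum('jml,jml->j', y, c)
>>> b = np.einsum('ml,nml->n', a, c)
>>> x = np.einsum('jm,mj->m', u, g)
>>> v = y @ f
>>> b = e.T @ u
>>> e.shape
(37, 5)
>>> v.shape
(37, 37, 17)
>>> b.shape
(5, 3)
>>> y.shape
(37, 37, 5)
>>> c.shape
(37, 37, 5)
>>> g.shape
(3, 37)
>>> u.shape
(37, 3)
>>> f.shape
(5, 17)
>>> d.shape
(37, 5, 37, 37)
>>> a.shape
(37, 5)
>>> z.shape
(37,)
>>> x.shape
(3,)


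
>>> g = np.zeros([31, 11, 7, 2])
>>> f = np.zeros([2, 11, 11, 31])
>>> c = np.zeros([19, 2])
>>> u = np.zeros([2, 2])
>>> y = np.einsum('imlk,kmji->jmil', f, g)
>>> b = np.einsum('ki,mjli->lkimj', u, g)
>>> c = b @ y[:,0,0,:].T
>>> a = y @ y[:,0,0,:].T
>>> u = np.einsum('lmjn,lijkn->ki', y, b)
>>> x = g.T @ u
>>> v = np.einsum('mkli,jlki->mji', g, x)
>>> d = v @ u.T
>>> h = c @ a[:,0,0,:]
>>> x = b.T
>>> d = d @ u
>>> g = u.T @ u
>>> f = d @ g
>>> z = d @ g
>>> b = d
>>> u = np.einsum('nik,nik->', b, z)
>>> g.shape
(2, 2)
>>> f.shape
(31, 2, 2)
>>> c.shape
(7, 2, 2, 31, 7)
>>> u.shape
()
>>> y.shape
(7, 11, 2, 11)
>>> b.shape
(31, 2, 2)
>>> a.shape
(7, 11, 2, 7)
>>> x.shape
(11, 31, 2, 2, 7)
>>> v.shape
(31, 2, 2)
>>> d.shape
(31, 2, 2)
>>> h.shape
(7, 2, 2, 31, 7)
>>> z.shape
(31, 2, 2)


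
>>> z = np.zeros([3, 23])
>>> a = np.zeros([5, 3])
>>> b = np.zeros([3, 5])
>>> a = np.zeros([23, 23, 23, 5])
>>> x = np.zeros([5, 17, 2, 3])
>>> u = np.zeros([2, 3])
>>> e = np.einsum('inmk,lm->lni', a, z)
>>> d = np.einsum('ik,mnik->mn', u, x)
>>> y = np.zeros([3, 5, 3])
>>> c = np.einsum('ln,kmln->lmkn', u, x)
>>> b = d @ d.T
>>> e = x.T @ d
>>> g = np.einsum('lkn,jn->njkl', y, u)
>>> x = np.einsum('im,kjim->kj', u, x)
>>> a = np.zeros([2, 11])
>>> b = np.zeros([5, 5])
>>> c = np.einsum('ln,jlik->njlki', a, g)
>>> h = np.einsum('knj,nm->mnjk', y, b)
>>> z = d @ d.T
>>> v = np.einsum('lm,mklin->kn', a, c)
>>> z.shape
(5, 5)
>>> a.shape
(2, 11)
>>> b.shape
(5, 5)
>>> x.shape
(5, 17)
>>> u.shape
(2, 3)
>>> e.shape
(3, 2, 17, 17)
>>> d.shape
(5, 17)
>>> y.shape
(3, 5, 3)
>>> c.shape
(11, 3, 2, 3, 5)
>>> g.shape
(3, 2, 5, 3)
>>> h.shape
(5, 5, 3, 3)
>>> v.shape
(3, 5)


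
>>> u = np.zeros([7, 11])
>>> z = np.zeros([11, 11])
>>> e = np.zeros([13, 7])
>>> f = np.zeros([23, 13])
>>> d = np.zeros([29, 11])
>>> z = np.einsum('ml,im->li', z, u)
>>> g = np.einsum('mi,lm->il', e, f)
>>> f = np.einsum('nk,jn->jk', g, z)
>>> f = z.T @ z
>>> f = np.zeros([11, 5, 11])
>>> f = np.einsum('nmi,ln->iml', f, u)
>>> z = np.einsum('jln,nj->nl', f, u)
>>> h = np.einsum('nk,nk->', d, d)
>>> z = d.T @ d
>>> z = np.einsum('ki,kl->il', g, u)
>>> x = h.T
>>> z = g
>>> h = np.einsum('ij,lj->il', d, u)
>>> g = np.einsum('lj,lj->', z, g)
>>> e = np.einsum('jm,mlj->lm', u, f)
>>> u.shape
(7, 11)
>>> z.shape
(7, 23)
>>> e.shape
(5, 11)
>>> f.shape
(11, 5, 7)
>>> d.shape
(29, 11)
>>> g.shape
()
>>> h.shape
(29, 7)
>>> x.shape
()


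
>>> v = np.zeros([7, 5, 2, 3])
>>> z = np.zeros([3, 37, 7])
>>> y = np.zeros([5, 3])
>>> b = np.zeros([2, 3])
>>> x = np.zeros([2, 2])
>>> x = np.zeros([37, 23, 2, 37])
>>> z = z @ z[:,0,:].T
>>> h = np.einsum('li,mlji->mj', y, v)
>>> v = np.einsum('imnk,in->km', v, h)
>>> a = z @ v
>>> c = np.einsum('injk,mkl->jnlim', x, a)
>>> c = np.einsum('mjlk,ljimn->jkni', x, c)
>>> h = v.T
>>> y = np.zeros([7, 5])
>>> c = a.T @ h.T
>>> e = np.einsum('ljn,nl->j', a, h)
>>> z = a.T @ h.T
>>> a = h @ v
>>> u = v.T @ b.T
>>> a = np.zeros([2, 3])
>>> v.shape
(3, 5)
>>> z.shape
(5, 37, 5)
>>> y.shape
(7, 5)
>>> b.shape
(2, 3)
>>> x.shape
(37, 23, 2, 37)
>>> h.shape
(5, 3)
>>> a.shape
(2, 3)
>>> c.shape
(5, 37, 5)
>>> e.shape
(37,)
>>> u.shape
(5, 2)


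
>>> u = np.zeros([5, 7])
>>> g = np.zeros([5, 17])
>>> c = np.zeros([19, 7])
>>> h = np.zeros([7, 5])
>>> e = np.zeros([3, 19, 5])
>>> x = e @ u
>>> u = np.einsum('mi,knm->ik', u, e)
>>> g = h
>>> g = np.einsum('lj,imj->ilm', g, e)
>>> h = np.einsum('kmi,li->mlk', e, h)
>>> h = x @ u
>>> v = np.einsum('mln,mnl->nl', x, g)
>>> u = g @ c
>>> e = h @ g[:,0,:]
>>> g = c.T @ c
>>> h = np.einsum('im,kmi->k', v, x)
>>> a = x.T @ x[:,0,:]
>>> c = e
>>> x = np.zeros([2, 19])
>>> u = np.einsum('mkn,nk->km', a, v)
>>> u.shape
(19, 7)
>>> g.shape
(7, 7)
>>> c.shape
(3, 19, 19)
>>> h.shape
(3,)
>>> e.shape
(3, 19, 19)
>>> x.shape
(2, 19)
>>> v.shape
(7, 19)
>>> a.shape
(7, 19, 7)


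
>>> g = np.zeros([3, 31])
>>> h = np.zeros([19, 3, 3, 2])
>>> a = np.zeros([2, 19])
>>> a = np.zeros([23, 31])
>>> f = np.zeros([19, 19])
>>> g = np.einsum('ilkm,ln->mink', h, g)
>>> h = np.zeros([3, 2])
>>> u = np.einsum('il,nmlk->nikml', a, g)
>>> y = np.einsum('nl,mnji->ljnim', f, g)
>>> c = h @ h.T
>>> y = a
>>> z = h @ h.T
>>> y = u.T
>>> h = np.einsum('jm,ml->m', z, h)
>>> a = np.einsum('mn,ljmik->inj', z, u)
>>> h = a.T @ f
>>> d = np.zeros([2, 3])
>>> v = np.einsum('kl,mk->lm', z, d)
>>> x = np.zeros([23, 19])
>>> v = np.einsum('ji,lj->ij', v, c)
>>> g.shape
(2, 19, 31, 3)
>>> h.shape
(23, 3, 19)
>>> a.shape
(19, 3, 23)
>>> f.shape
(19, 19)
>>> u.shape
(2, 23, 3, 19, 31)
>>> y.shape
(31, 19, 3, 23, 2)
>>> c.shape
(3, 3)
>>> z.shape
(3, 3)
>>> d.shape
(2, 3)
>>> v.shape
(2, 3)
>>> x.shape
(23, 19)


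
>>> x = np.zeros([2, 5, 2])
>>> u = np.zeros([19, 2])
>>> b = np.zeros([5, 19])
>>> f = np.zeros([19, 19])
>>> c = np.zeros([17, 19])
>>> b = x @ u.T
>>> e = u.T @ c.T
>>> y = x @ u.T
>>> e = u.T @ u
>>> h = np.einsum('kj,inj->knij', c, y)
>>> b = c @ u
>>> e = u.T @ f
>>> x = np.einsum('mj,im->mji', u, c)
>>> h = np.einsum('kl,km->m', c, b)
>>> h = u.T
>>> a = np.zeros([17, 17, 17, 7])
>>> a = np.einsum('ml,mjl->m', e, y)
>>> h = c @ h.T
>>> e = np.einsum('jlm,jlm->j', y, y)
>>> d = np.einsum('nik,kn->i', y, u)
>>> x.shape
(19, 2, 17)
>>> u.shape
(19, 2)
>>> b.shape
(17, 2)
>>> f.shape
(19, 19)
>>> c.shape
(17, 19)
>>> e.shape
(2,)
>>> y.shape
(2, 5, 19)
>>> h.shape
(17, 2)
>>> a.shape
(2,)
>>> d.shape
(5,)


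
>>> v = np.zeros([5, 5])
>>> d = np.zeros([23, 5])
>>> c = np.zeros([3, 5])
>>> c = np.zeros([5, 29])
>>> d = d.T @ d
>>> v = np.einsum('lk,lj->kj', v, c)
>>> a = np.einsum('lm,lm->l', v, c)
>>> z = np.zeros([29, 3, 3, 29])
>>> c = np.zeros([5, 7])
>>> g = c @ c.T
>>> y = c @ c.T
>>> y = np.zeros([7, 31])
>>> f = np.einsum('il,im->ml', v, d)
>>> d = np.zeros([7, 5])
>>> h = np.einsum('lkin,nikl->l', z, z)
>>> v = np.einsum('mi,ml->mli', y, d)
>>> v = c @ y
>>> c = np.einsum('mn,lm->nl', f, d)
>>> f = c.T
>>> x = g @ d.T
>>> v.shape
(5, 31)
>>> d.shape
(7, 5)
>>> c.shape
(29, 7)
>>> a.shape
(5,)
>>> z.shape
(29, 3, 3, 29)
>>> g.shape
(5, 5)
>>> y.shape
(7, 31)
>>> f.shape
(7, 29)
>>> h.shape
(29,)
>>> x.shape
(5, 7)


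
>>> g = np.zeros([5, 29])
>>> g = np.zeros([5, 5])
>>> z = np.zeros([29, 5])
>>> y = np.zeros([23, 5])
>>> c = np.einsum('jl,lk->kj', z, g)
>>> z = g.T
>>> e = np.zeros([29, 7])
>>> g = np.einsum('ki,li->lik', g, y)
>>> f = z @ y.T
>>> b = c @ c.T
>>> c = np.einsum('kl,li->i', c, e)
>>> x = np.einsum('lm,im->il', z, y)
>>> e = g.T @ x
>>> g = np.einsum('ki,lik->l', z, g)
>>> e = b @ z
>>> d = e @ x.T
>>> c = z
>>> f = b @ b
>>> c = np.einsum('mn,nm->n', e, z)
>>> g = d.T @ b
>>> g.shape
(23, 5)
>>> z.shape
(5, 5)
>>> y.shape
(23, 5)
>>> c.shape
(5,)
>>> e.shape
(5, 5)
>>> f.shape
(5, 5)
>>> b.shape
(5, 5)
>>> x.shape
(23, 5)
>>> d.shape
(5, 23)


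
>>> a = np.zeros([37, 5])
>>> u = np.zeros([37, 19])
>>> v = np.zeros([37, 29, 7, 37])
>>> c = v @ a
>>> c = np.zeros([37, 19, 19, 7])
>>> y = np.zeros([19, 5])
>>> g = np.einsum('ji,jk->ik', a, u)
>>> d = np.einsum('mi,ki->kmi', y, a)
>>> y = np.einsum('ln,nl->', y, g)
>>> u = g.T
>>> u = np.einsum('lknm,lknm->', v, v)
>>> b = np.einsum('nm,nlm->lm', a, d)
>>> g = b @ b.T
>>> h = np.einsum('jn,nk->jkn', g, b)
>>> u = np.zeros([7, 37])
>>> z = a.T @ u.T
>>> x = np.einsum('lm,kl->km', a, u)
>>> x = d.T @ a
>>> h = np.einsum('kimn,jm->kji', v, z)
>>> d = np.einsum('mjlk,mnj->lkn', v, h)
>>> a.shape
(37, 5)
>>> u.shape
(7, 37)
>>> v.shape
(37, 29, 7, 37)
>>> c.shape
(37, 19, 19, 7)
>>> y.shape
()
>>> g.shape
(19, 19)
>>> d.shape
(7, 37, 5)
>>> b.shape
(19, 5)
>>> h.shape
(37, 5, 29)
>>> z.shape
(5, 7)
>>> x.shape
(5, 19, 5)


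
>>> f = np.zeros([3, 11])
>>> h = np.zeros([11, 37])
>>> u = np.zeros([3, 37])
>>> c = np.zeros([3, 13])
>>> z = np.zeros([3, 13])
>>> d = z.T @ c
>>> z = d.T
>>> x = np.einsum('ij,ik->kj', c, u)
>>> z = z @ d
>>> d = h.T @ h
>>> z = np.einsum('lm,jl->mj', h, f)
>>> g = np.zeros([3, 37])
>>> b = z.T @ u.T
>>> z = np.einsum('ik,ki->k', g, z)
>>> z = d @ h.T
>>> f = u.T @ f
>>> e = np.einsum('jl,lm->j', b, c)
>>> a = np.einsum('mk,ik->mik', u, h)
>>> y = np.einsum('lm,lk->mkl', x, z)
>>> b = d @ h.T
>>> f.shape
(37, 11)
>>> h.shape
(11, 37)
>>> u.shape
(3, 37)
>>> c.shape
(3, 13)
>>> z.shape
(37, 11)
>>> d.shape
(37, 37)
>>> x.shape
(37, 13)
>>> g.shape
(3, 37)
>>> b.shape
(37, 11)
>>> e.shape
(3,)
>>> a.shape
(3, 11, 37)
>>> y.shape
(13, 11, 37)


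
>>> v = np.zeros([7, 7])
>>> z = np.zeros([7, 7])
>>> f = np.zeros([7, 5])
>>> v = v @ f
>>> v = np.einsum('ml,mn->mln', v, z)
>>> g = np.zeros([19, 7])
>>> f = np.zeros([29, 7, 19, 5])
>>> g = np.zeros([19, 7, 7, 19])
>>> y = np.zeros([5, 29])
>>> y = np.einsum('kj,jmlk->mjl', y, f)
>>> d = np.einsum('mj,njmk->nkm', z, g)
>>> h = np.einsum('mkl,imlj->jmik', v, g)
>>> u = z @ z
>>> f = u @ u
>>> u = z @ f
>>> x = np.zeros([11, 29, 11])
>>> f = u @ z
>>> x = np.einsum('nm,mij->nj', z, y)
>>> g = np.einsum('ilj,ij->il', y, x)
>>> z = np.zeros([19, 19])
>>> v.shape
(7, 5, 7)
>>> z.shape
(19, 19)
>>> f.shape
(7, 7)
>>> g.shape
(7, 29)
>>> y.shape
(7, 29, 19)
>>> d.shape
(19, 19, 7)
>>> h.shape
(19, 7, 19, 5)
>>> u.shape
(7, 7)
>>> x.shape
(7, 19)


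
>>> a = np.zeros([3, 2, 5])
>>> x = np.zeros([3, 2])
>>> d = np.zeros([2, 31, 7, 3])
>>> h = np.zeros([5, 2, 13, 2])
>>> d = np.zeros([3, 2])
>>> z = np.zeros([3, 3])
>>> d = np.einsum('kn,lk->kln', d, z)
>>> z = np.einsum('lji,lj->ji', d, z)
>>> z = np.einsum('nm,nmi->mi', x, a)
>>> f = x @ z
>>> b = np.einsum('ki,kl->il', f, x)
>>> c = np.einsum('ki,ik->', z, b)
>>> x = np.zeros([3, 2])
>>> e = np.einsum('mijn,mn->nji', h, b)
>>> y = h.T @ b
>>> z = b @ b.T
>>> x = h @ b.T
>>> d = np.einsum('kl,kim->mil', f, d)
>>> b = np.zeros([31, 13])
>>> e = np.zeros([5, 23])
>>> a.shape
(3, 2, 5)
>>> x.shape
(5, 2, 13, 5)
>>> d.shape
(2, 3, 5)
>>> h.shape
(5, 2, 13, 2)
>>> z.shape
(5, 5)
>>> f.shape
(3, 5)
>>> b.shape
(31, 13)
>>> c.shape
()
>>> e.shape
(5, 23)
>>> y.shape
(2, 13, 2, 2)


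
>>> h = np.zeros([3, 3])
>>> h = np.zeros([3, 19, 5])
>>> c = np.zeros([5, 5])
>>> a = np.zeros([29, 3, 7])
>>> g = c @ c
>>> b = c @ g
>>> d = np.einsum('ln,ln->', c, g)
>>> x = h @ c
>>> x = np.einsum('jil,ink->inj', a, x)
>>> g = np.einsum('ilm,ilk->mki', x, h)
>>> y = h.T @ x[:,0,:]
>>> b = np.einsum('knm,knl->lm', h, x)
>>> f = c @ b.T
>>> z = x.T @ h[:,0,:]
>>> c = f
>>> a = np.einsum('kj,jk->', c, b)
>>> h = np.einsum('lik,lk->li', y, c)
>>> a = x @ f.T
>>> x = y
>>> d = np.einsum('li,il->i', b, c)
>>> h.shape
(5, 19)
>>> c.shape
(5, 29)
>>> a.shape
(3, 19, 5)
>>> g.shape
(29, 5, 3)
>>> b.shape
(29, 5)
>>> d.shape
(5,)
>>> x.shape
(5, 19, 29)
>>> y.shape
(5, 19, 29)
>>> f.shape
(5, 29)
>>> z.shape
(29, 19, 5)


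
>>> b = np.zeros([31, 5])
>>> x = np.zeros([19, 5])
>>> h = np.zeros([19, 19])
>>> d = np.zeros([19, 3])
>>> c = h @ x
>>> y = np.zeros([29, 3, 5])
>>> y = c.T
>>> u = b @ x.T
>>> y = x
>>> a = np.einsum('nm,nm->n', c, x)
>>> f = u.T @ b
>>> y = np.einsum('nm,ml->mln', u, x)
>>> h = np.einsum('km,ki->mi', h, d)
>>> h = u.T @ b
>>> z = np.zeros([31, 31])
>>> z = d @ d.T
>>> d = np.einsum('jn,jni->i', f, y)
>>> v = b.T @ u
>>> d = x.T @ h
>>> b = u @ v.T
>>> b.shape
(31, 5)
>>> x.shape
(19, 5)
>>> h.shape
(19, 5)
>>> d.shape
(5, 5)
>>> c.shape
(19, 5)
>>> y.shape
(19, 5, 31)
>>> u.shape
(31, 19)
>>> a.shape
(19,)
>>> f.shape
(19, 5)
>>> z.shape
(19, 19)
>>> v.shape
(5, 19)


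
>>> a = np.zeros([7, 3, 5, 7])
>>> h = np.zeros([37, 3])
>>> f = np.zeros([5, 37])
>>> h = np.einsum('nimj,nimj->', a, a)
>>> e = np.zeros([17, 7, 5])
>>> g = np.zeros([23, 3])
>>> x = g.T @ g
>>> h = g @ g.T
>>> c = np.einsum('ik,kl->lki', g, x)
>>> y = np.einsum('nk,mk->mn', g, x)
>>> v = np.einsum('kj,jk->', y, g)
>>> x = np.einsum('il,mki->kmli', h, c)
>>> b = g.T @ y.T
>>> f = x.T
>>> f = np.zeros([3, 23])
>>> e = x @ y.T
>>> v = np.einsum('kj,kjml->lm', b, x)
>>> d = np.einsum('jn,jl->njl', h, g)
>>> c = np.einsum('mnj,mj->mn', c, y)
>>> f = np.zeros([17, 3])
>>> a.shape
(7, 3, 5, 7)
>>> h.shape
(23, 23)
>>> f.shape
(17, 3)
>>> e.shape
(3, 3, 23, 3)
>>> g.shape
(23, 3)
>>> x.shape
(3, 3, 23, 23)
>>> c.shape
(3, 3)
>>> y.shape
(3, 23)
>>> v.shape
(23, 23)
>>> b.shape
(3, 3)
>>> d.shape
(23, 23, 3)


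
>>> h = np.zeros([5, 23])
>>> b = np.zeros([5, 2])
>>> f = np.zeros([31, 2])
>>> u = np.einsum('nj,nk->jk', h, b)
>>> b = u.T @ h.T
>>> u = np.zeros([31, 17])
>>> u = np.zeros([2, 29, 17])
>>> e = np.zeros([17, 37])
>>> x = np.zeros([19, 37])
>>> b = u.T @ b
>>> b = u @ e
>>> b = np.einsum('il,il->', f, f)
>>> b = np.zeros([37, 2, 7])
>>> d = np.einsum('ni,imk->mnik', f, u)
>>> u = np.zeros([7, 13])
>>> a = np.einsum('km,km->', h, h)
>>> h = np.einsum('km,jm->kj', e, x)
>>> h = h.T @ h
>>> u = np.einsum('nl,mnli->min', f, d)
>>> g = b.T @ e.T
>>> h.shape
(19, 19)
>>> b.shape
(37, 2, 7)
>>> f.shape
(31, 2)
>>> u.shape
(29, 17, 31)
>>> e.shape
(17, 37)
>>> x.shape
(19, 37)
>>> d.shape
(29, 31, 2, 17)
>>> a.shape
()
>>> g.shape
(7, 2, 17)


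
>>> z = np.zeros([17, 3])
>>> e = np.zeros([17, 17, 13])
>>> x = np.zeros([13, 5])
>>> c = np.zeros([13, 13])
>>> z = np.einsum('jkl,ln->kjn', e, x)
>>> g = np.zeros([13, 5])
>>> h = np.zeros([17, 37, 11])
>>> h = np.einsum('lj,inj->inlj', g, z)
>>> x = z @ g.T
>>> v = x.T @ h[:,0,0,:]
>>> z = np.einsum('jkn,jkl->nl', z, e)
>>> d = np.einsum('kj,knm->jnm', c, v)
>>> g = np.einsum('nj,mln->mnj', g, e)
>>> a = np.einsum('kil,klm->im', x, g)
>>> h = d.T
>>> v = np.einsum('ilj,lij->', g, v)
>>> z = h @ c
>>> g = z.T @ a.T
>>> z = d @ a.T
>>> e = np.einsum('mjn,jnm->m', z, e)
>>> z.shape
(13, 17, 17)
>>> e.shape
(13,)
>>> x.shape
(17, 17, 13)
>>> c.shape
(13, 13)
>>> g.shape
(13, 17, 17)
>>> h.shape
(5, 17, 13)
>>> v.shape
()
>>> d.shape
(13, 17, 5)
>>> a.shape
(17, 5)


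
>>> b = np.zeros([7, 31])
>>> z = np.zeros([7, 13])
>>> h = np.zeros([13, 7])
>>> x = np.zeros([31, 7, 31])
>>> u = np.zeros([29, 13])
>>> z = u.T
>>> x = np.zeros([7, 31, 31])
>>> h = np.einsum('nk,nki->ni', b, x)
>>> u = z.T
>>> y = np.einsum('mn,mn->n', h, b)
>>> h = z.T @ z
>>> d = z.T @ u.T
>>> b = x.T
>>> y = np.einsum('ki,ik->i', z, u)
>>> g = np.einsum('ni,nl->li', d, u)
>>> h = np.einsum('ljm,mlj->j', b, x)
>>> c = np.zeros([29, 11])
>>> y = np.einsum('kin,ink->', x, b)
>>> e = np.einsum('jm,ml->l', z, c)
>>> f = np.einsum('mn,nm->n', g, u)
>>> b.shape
(31, 31, 7)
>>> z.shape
(13, 29)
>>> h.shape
(31,)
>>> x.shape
(7, 31, 31)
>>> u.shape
(29, 13)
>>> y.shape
()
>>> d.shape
(29, 29)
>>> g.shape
(13, 29)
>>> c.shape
(29, 11)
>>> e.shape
(11,)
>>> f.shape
(29,)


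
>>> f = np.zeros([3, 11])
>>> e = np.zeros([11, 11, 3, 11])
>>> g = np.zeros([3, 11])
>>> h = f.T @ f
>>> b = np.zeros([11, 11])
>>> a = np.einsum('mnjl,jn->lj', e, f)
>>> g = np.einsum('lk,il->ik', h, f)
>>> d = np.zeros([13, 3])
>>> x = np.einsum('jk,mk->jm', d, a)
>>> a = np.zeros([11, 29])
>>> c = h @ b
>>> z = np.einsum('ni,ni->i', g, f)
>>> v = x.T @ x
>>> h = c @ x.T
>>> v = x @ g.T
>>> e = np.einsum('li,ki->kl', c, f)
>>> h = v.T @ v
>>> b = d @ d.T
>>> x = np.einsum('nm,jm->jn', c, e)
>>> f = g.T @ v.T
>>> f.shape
(11, 13)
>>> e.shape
(3, 11)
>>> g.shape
(3, 11)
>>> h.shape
(3, 3)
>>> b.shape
(13, 13)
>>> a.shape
(11, 29)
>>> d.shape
(13, 3)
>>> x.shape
(3, 11)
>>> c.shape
(11, 11)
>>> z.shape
(11,)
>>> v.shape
(13, 3)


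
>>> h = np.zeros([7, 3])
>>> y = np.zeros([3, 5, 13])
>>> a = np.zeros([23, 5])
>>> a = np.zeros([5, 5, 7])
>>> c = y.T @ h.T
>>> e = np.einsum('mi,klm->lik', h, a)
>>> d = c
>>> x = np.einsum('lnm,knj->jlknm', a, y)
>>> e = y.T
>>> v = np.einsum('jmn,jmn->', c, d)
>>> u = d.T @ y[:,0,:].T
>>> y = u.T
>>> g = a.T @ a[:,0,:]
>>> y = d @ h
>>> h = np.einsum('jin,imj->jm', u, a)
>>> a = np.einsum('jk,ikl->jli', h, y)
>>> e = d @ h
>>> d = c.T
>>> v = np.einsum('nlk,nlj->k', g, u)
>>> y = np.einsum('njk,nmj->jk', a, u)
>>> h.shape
(7, 5)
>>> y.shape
(3, 13)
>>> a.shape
(7, 3, 13)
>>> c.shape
(13, 5, 7)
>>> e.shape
(13, 5, 5)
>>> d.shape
(7, 5, 13)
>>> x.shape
(13, 5, 3, 5, 7)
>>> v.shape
(7,)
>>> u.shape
(7, 5, 3)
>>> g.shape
(7, 5, 7)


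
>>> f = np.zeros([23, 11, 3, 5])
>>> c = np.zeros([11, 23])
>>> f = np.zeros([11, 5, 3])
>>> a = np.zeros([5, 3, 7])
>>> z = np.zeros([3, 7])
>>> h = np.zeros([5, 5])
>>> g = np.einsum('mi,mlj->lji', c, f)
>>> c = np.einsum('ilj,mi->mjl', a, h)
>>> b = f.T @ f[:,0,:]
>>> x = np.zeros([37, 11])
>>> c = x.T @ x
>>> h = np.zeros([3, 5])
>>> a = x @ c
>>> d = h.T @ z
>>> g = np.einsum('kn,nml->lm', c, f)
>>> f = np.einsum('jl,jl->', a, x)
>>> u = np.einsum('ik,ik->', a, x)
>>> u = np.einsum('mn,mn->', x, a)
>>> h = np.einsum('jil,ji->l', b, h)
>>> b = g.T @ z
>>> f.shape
()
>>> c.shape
(11, 11)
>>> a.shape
(37, 11)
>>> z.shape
(3, 7)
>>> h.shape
(3,)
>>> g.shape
(3, 5)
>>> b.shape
(5, 7)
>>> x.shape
(37, 11)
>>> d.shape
(5, 7)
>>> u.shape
()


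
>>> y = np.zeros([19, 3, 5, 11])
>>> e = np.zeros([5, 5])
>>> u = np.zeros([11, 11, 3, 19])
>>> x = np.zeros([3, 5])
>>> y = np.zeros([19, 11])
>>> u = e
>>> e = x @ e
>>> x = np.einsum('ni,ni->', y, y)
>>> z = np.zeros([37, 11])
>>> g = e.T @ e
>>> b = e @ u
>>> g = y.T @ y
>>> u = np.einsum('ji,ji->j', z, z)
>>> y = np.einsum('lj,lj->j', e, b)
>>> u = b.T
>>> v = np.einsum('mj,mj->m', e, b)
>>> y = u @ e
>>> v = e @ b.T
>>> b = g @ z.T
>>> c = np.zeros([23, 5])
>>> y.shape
(5, 5)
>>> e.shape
(3, 5)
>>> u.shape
(5, 3)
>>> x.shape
()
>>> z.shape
(37, 11)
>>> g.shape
(11, 11)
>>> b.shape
(11, 37)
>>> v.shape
(3, 3)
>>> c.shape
(23, 5)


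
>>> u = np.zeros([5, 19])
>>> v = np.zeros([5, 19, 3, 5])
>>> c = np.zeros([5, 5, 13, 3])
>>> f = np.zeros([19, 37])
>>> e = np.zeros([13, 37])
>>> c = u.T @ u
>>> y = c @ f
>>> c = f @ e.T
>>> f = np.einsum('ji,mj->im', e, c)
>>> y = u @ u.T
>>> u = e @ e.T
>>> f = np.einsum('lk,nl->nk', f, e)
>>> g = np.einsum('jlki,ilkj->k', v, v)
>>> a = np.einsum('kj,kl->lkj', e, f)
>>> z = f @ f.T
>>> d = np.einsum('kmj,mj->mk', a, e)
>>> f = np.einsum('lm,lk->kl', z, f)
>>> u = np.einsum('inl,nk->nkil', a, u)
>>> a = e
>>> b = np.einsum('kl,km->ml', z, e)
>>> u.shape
(13, 13, 19, 37)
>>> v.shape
(5, 19, 3, 5)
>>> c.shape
(19, 13)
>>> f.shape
(19, 13)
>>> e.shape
(13, 37)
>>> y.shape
(5, 5)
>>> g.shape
(3,)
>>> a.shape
(13, 37)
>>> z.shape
(13, 13)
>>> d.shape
(13, 19)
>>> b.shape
(37, 13)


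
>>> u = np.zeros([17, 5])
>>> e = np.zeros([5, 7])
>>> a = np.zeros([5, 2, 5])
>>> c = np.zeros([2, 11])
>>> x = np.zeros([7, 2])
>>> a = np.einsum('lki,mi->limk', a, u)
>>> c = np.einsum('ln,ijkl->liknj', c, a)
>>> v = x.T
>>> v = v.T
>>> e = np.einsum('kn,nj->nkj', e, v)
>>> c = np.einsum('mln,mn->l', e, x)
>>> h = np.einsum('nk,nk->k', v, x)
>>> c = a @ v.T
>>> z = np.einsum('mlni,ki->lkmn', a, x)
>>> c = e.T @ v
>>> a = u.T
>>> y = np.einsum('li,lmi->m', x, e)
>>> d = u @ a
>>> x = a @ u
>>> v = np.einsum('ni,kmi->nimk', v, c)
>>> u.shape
(17, 5)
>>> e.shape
(7, 5, 2)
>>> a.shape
(5, 17)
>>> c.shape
(2, 5, 2)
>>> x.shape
(5, 5)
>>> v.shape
(7, 2, 5, 2)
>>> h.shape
(2,)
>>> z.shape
(5, 7, 5, 17)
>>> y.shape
(5,)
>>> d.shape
(17, 17)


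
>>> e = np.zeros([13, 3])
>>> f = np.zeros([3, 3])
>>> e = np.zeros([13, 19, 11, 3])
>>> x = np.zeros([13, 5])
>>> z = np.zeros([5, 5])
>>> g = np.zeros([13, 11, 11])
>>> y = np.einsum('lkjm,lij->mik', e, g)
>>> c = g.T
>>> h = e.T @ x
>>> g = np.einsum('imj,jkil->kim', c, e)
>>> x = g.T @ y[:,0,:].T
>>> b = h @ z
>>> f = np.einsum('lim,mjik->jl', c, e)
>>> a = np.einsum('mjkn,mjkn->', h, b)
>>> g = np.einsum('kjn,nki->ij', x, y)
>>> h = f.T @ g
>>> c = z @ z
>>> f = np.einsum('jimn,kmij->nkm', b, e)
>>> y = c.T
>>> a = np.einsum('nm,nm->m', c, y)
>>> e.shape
(13, 19, 11, 3)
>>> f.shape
(5, 13, 19)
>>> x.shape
(11, 11, 3)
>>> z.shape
(5, 5)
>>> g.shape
(19, 11)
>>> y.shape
(5, 5)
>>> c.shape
(5, 5)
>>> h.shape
(11, 11)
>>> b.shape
(3, 11, 19, 5)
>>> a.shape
(5,)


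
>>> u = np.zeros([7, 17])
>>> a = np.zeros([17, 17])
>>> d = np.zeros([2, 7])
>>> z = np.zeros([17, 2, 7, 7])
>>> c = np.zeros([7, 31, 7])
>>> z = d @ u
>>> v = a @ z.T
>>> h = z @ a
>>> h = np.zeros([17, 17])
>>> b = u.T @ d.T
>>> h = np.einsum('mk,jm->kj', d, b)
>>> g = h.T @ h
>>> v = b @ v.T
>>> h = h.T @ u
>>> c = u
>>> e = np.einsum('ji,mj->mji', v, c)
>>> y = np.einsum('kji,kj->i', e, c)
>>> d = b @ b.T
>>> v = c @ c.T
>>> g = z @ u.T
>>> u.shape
(7, 17)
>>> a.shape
(17, 17)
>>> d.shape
(17, 17)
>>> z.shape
(2, 17)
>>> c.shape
(7, 17)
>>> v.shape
(7, 7)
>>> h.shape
(17, 17)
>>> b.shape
(17, 2)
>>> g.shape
(2, 7)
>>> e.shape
(7, 17, 17)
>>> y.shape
(17,)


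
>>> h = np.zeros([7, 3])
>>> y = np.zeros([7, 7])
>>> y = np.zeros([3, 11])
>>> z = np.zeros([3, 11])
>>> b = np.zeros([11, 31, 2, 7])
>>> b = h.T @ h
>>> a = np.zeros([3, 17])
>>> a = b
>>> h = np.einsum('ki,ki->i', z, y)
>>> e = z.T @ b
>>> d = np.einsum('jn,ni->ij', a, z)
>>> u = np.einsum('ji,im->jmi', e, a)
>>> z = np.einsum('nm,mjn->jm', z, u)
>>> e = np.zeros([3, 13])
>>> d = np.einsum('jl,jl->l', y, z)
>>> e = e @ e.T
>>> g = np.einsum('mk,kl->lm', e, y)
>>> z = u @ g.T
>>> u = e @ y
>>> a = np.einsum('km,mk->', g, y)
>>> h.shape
(11,)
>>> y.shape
(3, 11)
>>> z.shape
(11, 3, 11)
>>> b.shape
(3, 3)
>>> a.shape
()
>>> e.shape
(3, 3)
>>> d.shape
(11,)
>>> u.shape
(3, 11)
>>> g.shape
(11, 3)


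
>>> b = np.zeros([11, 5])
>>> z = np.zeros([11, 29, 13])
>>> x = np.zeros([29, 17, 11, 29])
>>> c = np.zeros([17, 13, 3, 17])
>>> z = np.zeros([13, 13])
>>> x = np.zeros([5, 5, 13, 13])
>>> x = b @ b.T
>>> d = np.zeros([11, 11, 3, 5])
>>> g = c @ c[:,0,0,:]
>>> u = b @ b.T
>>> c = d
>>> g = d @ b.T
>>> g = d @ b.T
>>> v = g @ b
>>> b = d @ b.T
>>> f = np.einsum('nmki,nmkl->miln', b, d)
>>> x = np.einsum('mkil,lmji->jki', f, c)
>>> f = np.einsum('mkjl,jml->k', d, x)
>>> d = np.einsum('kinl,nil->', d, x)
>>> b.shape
(11, 11, 3, 11)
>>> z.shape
(13, 13)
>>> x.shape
(3, 11, 5)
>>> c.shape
(11, 11, 3, 5)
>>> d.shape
()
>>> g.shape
(11, 11, 3, 11)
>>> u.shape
(11, 11)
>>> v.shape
(11, 11, 3, 5)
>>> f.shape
(11,)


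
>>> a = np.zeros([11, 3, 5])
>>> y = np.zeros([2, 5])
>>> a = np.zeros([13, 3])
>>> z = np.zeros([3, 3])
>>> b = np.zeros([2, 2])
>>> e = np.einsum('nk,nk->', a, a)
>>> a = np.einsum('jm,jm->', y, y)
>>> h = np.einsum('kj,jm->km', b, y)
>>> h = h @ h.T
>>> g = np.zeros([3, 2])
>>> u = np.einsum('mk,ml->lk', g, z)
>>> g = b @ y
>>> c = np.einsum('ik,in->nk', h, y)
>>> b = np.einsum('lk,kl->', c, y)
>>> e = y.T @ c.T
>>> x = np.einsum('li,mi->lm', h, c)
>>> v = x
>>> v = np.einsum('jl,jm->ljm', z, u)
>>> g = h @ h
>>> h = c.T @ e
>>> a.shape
()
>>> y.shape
(2, 5)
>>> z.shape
(3, 3)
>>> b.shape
()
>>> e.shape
(5, 5)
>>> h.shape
(2, 5)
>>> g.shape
(2, 2)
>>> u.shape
(3, 2)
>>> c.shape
(5, 2)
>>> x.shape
(2, 5)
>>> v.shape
(3, 3, 2)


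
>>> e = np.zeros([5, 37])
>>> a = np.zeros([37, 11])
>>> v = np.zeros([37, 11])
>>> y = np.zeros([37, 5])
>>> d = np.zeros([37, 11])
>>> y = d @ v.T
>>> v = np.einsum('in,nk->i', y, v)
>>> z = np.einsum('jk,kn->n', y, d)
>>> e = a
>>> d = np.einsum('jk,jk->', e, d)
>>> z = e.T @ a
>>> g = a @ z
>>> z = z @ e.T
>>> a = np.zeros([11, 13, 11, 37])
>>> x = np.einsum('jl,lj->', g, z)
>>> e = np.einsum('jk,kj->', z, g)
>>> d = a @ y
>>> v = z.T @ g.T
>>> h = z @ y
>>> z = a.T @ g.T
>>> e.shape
()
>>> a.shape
(11, 13, 11, 37)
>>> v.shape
(37, 37)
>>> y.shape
(37, 37)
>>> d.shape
(11, 13, 11, 37)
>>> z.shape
(37, 11, 13, 37)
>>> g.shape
(37, 11)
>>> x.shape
()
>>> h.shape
(11, 37)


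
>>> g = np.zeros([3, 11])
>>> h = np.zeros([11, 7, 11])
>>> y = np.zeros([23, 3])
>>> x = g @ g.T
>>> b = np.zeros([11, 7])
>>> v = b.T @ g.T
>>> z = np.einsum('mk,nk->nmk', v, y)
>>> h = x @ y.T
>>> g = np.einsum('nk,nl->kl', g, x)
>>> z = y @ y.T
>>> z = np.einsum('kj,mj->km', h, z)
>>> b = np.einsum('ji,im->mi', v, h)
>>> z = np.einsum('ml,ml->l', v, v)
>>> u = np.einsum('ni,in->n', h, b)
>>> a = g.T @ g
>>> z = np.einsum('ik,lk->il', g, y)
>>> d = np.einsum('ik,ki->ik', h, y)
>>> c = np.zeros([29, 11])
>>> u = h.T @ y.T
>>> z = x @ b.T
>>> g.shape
(11, 3)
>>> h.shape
(3, 23)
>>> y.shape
(23, 3)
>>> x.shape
(3, 3)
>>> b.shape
(23, 3)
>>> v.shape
(7, 3)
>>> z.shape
(3, 23)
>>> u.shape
(23, 23)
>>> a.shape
(3, 3)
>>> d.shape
(3, 23)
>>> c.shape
(29, 11)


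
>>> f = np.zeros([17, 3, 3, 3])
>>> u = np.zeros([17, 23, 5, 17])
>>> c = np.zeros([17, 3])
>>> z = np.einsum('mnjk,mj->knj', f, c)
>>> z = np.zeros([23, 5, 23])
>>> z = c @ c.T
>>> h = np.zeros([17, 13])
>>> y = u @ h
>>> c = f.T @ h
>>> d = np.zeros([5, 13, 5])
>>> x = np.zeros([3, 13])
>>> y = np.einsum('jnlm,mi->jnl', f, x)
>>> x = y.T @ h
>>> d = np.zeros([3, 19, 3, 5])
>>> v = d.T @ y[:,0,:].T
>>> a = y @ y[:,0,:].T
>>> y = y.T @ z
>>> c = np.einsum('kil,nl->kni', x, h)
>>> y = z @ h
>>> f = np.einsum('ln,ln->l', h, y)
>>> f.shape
(17,)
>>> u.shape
(17, 23, 5, 17)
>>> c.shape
(3, 17, 3)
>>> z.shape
(17, 17)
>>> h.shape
(17, 13)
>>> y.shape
(17, 13)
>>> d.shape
(3, 19, 3, 5)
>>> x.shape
(3, 3, 13)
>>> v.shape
(5, 3, 19, 17)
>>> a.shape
(17, 3, 17)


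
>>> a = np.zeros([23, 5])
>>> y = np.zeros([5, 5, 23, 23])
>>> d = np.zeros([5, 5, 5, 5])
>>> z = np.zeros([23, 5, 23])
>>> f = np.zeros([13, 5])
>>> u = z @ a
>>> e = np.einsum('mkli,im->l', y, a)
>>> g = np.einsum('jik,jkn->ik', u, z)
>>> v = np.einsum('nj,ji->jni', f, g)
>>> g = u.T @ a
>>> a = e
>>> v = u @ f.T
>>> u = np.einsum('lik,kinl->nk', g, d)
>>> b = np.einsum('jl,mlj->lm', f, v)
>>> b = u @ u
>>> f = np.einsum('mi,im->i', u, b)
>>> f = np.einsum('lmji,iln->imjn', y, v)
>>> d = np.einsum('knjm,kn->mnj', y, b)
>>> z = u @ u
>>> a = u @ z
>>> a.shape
(5, 5)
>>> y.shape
(5, 5, 23, 23)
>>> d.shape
(23, 5, 23)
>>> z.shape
(5, 5)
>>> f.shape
(23, 5, 23, 13)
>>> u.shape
(5, 5)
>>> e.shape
(23,)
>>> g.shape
(5, 5, 5)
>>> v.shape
(23, 5, 13)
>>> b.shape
(5, 5)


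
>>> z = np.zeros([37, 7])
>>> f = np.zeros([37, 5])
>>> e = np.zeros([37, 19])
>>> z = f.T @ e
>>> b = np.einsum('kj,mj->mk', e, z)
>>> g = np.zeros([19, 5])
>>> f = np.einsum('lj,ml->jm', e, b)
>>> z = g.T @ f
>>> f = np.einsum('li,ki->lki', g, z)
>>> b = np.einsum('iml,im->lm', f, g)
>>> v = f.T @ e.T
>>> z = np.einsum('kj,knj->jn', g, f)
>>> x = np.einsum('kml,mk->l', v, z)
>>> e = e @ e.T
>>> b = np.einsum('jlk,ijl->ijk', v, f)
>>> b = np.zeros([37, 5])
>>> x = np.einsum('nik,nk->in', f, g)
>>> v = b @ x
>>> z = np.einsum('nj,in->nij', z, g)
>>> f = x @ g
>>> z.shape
(5, 19, 5)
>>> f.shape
(5, 5)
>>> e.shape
(37, 37)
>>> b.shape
(37, 5)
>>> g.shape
(19, 5)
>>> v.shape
(37, 19)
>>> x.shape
(5, 19)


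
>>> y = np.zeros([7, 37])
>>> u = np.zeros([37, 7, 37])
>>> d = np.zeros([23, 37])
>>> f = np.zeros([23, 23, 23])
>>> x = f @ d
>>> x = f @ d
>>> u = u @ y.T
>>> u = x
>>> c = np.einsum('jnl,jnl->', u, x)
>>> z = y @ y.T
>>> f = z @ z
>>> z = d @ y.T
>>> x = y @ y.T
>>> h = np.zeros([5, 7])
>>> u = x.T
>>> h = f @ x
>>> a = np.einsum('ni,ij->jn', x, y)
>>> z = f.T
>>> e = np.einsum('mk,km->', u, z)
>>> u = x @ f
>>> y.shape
(7, 37)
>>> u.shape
(7, 7)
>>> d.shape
(23, 37)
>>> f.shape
(7, 7)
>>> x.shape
(7, 7)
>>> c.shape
()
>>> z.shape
(7, 7)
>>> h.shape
(7, 7)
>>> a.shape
(37, 7)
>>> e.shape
()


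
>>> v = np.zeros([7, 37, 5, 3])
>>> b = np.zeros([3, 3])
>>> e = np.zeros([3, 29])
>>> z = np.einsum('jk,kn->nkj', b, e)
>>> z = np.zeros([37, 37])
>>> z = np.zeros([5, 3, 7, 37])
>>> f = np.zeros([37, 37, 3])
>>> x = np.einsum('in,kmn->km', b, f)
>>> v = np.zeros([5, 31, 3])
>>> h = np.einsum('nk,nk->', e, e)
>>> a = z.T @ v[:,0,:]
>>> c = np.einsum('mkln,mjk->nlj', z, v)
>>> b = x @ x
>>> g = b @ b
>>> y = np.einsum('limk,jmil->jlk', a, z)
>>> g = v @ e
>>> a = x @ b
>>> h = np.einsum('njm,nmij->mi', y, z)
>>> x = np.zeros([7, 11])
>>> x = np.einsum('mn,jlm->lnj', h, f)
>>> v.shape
(5, 31, 3)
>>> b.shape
(37, 37)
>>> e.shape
(3, 29)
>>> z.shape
(5, 3, 7, 37)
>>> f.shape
(37, 37, 3)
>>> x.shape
(37, 7, 37)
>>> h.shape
(3, 7)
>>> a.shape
(37, 37)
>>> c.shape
(37, 7, 31)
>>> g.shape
(5, 31, 29)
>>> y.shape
(5, 37, 3)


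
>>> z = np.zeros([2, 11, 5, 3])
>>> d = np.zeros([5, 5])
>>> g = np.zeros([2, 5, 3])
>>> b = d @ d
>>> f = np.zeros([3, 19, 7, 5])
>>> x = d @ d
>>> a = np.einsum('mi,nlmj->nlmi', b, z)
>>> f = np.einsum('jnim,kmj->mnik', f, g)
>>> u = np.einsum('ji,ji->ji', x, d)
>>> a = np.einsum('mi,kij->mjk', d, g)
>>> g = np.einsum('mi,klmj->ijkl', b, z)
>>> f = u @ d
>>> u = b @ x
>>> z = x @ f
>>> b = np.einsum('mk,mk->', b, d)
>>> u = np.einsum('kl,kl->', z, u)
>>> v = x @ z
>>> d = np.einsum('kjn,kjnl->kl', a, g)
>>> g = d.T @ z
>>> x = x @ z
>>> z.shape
(5, 5)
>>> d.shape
(5, 11)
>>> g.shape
(11, 5)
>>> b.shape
()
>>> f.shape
(5, 5)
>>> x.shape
(5, 5)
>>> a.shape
(5, 3, 2)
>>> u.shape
()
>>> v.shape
(5, 5)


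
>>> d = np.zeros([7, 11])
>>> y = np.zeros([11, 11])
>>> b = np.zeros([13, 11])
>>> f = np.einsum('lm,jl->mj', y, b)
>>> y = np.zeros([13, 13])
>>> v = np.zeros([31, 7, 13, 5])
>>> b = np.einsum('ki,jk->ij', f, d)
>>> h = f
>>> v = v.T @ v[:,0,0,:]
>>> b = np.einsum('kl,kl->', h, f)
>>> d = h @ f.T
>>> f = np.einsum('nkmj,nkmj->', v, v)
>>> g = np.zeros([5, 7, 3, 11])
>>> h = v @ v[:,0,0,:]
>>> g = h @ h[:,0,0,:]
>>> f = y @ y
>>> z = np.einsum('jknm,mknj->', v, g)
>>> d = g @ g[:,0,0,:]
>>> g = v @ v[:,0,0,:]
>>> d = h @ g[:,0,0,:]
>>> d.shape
(5, 13, 7, 5)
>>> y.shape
(13, 13)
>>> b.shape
()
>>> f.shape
(13, 13)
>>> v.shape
(5, 13, 7, 5)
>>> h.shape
(5, 13, 7, 5)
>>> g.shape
(5, 13, 7, 5)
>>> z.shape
()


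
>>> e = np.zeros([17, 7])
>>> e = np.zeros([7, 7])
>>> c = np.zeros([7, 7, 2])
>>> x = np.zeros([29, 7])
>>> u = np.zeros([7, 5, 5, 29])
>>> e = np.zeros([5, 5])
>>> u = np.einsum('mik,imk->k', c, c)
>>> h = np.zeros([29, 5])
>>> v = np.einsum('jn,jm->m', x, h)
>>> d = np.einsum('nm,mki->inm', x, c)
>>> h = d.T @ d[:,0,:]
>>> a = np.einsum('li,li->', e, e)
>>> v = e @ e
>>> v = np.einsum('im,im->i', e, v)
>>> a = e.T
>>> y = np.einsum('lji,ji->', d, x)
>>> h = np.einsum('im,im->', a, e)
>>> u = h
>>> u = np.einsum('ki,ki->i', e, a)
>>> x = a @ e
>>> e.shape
(5, 5)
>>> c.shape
(7, 7, 2)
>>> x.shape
(5, 5)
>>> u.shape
(5,)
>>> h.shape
()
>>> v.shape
(5,)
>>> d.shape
(2, 29, 7)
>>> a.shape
(5, 5)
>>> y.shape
()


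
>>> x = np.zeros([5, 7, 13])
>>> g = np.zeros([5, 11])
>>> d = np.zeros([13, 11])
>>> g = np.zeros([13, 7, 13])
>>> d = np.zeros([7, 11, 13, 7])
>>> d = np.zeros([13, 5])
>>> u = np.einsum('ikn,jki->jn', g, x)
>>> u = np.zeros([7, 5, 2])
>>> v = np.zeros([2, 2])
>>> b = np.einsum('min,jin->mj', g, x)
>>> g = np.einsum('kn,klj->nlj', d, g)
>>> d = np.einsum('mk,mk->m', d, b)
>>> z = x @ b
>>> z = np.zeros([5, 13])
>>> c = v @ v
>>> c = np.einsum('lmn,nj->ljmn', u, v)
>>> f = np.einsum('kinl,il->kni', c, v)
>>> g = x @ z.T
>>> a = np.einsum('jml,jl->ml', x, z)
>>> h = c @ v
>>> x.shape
(5, 7, 13)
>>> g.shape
(5, 7, 5)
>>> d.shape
(13,)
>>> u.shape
(7, 5, 2)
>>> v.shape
(2, 2)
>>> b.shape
(13, 5)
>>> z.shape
(5, 13)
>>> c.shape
(7, 2, 5, 2)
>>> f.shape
(7, 5, 2)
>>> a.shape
(7, 13)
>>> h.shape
(7, 2, 5, 2)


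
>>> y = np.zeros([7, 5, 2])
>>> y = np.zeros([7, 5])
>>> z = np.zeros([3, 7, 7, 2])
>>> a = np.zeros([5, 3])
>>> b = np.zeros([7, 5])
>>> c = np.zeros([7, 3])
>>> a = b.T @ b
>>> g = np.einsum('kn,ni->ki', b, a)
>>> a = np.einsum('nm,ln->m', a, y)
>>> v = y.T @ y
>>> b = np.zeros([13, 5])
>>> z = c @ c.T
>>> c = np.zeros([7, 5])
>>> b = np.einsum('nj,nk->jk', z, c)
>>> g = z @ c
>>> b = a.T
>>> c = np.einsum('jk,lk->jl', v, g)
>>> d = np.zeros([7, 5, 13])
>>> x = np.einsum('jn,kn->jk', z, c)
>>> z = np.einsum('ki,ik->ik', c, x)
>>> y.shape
(7, 5)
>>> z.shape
(7, 5)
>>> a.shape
(5,)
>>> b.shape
(5,)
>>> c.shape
(5, 7)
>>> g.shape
(7, 5)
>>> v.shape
(5, 5)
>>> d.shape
(7, 5, 13)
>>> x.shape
(7, 5)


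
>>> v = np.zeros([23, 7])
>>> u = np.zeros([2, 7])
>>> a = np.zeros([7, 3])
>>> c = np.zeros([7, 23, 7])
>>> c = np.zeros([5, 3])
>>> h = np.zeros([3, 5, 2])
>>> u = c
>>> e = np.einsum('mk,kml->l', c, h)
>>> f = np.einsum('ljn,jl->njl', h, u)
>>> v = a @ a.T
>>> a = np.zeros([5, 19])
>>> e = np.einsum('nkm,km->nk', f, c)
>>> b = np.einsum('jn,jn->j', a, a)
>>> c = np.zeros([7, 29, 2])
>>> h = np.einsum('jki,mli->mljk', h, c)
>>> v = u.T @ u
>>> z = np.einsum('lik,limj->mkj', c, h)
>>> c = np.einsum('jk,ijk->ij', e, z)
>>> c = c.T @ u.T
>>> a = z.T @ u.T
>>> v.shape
(3, 3)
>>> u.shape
(5, 3)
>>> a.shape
(5, 2, 5)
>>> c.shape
(2, 5)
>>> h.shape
(7, 29, 3, 5)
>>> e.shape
(2, 5)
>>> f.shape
(2, 5, 3)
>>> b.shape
(5,)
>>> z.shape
(3, 2, 5)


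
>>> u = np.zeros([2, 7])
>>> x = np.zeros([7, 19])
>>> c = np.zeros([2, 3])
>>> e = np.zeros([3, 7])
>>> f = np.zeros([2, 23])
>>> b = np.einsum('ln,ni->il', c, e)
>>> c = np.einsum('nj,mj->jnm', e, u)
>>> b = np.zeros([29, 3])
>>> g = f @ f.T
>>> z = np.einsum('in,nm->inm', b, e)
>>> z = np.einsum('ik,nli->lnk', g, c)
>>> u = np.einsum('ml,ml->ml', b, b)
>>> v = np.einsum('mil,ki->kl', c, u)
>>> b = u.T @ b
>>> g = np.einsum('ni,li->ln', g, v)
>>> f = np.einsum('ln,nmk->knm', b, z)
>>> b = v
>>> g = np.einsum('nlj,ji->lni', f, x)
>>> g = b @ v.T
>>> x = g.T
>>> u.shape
(29, 3)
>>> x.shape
(29, 29)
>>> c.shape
(7, 3, 2)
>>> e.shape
(3, 7)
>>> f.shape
(2, 3, 7)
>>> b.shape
(29, 2)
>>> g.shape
(29, 29)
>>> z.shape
(3, 7, 2)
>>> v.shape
(29, 2)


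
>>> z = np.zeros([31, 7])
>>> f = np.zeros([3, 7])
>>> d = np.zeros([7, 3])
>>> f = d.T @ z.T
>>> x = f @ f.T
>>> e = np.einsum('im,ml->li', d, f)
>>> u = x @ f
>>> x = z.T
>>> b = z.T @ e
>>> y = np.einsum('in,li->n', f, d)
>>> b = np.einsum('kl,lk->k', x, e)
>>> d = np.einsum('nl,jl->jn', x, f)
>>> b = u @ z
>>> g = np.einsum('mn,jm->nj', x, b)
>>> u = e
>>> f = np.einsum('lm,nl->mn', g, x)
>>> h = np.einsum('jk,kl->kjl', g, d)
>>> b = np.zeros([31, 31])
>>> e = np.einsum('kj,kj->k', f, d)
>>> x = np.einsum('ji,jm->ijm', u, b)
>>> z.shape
(31, 7)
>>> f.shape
(3, 7)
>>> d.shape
(3, 7)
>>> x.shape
(7, 31, 31)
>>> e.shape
(3,)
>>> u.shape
(31, 7)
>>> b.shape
(31, 31)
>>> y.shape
(31,)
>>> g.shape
(31, 3)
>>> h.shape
(3, 31, 7)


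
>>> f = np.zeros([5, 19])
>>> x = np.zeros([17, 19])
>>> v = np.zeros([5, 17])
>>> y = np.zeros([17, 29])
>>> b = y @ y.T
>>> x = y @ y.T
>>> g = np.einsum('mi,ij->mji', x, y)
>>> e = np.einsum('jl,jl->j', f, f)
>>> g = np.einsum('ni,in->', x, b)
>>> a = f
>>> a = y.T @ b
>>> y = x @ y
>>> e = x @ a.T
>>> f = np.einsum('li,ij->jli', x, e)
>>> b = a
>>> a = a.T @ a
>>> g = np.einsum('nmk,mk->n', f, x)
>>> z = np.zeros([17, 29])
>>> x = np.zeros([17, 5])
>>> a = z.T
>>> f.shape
(29, 17, 17)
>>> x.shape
(17, 5)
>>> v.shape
(5, 17)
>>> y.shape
(17, 29)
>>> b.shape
(29, 17)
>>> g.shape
(29,)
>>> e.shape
(17, 29)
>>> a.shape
(29, 17)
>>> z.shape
(17, 29)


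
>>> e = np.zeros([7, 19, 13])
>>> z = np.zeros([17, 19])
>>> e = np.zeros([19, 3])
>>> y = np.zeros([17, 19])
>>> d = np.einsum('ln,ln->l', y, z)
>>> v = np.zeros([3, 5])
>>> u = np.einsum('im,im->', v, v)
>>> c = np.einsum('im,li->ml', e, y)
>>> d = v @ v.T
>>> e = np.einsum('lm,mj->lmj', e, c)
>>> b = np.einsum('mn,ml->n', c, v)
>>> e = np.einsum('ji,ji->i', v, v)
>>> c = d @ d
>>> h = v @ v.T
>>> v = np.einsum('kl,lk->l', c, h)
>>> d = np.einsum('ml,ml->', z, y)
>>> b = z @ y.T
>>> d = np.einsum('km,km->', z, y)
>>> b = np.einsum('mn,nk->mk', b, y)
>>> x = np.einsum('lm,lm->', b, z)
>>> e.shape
(5,)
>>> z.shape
(17, 19)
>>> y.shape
(17, 19)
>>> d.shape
()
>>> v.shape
(3,)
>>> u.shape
()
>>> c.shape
(3, 3)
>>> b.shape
(17, 19)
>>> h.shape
(3, 3)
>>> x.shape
()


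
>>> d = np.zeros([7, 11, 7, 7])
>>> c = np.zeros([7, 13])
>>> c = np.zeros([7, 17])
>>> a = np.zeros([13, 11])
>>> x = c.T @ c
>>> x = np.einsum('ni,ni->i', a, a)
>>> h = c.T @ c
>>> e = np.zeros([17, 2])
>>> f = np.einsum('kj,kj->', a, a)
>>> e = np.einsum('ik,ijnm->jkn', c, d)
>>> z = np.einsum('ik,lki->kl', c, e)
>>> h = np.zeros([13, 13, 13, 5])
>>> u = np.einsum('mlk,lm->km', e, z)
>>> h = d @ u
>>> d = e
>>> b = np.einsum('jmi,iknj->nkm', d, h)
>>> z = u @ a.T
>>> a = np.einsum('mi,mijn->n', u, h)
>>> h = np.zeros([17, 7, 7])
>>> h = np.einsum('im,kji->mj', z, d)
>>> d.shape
(11, 17, 7)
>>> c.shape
(7, 17)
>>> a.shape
(11,)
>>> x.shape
(11,)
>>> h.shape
(13, 17)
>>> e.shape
(11, 17, 7)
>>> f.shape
()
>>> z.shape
(7, 13)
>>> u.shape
(7, 11)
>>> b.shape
(7, 11, 17)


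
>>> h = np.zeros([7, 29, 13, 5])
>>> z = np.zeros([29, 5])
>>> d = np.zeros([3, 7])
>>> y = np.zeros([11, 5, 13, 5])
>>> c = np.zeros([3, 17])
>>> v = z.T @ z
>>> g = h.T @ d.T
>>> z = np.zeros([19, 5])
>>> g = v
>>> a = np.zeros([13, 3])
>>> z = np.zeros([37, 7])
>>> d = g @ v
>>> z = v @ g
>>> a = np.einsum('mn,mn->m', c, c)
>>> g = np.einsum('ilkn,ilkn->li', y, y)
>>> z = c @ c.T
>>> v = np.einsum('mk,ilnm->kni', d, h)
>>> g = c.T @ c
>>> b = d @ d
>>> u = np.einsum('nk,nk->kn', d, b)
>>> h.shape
(7, 29, 13, 5)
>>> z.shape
(3, 3)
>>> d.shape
(5, 5)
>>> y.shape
(11, 5, 13, 5)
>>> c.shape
(3, 17)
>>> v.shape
(5, 13, 7)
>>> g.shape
(17, 17)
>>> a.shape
(3,)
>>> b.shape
(5, 5)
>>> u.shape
(5, 5)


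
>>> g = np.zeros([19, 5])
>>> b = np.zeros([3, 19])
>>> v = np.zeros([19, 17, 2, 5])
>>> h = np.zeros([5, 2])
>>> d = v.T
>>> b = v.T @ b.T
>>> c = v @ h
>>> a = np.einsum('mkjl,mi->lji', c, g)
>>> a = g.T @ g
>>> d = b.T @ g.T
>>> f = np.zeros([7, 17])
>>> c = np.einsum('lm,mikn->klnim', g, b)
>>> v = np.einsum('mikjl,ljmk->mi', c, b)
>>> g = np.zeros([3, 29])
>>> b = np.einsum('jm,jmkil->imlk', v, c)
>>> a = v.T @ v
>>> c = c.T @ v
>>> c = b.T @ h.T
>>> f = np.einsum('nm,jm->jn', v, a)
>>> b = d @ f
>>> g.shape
(3, 29)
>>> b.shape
(3, 17, 2, 17)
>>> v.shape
(17, 19)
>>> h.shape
(5, 2)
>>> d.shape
(3, 17, 2, 19)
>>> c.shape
(3, 5, 19, 5)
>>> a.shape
(19, 19)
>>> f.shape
(19, 17)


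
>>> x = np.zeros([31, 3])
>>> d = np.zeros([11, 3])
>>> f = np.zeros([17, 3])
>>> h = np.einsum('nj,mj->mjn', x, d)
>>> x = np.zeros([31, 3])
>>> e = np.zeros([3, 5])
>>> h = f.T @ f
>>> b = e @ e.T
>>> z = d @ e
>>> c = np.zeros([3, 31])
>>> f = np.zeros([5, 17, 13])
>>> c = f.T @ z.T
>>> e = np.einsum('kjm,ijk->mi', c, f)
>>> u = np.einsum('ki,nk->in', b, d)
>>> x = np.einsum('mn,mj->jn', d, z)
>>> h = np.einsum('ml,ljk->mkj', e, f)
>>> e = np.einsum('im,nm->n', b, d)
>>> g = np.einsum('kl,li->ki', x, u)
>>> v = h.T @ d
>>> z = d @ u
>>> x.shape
(5, 3)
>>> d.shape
(11, 3)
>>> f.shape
(5, 17, 13)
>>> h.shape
(11, 13, 17)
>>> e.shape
(11,)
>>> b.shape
(3, 3)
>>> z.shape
(11, 11)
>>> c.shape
(13, 17, 11)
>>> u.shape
(3, 11)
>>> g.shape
(5, 11)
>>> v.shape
(17, 13, 3)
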